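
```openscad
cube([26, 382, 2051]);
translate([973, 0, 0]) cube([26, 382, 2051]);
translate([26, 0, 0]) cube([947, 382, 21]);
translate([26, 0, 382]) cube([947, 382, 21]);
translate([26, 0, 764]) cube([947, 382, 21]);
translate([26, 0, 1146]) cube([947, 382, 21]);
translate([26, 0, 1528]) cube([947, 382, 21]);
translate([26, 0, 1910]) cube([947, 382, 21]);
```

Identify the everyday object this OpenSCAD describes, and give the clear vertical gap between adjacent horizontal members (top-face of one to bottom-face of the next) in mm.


A bookshelf. The clear shelf gap is 361 mm.

Two tall side panels with 6 horizontal boards between them — a bookshelf. The first two shelf undersides are at z = 0 and z = 382; with shelf thickness 21, the clear gap is 382 − 0 − 21 = 361 mm.


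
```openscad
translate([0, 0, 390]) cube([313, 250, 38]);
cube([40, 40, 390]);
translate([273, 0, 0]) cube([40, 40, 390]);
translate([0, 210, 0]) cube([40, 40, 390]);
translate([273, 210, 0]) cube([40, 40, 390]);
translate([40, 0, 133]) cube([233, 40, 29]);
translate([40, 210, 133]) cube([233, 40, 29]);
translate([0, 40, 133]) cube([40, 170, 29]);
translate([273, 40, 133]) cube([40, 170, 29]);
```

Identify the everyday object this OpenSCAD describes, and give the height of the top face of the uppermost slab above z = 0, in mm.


A stool. The seat height is 428 mm.

A 313×250×38 slab at z = 390 on four corner posts — a stool. The seat top is 390 + 38 = 428 mm.


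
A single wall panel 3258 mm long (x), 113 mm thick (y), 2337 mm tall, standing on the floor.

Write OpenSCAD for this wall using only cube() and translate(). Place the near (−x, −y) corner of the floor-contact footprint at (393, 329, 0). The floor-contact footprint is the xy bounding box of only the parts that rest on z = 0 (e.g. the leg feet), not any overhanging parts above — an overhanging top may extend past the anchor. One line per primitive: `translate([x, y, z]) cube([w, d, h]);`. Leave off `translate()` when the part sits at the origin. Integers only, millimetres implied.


translate([393, 329, 0]) cube([3258, 113, 2337]);


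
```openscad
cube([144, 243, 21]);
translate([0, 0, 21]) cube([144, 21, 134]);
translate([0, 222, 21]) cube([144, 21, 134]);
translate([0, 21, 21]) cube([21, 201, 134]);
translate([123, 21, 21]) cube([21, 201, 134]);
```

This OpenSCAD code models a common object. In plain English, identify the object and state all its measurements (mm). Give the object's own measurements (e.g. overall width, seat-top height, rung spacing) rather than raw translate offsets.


An open-topped rectangular box: outside dimensions 144×243×155 mm, with a uniform wall and base thickness of 21 mm. The base is a full 144×243 slab on the floor; four walls sit on top of the base. The front and back walls (the −y and +y sides) span the full width; the two side walls fit between them.


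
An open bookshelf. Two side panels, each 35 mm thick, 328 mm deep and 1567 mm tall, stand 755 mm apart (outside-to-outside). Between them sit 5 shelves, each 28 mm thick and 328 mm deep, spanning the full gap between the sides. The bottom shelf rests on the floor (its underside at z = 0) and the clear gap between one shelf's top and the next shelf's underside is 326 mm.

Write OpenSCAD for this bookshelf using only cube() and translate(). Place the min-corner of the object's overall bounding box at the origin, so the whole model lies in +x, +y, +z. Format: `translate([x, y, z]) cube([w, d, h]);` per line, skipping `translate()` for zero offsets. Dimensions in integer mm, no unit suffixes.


cube([35, 328, 1567]);
translate([720, 0, 0]) cube([35, 328, 1567]);
translate([35, 0, 0]) cube([685, 328, 28]);
translate([35, 0, 354]) cube([685, 328, 28]);
translate([35, 0, 708]) cube([685, 328, 28]);
translate([35, 0, 1062]) cube([685, 328, 28]);
translate([35, 0, 1416]) cube([685, 328, 28]);


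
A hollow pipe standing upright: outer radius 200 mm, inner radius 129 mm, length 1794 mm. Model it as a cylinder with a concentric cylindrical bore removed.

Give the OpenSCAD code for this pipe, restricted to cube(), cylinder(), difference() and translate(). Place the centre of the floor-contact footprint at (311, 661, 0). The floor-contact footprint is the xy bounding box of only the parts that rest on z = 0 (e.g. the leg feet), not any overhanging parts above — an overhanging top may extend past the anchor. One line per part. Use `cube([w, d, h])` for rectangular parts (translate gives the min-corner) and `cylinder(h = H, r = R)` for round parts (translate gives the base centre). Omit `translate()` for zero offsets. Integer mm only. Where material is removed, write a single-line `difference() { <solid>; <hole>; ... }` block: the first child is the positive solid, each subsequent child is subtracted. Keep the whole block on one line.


difference() { translate([311, 661, 0]) cylinder(h = 1794, r = 200); translate([311, 661, 0]) cylinder(h = 1794, r = 129); }


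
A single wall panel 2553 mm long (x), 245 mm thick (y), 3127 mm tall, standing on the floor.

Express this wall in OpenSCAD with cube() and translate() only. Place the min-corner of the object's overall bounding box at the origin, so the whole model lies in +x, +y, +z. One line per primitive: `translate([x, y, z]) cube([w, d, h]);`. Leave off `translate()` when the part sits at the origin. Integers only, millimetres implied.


cube([2553, 245, 3127]);


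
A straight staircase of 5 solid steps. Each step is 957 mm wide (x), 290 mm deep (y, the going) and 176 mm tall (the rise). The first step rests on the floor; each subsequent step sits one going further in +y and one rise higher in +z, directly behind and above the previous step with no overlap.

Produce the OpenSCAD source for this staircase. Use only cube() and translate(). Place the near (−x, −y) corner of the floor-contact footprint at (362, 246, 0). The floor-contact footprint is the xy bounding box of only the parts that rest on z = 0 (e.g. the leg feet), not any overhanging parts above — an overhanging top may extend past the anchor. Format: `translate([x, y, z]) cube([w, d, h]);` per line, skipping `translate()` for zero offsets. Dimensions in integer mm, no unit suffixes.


translate([362, 246, 0]) cube([957, 290, 176]);
translate([362, 536, 176]) cube([957, 290, 176]);
translate([362, 826, 352]) cube([957, 290, 176]);
translate([362, 1116, 528]) cube([957, 290, 176]);
translate([362, 1406, 704]) cube([957, 290, 176]);


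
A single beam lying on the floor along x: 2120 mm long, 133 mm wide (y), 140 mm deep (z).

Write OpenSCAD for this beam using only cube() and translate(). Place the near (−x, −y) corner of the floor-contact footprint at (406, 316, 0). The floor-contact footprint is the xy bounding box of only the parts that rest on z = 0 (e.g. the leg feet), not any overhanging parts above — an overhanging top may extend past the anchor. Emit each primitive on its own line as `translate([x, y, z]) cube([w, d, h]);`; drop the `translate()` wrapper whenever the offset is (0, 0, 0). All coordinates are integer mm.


translate([406, 316, 0]) cube([2120, 133, 140]);


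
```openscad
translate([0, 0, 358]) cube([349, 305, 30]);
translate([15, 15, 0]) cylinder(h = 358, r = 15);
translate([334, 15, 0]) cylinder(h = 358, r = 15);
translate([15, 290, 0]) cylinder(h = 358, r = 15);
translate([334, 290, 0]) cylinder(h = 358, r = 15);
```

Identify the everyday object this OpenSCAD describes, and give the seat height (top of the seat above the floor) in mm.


A stool. The seat height is 388 mm.

A 349×305×30 slab at z = 358 on four corner cylinders — a stool. The seat top is 358 + 30 = 388 mm.


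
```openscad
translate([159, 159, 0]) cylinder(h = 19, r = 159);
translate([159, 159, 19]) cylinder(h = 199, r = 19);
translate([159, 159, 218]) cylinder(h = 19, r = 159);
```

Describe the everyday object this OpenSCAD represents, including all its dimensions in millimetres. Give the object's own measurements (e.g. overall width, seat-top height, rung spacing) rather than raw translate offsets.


A spool: two coaxial disc flanges of radius 159 mm and thickness 19 mm, joined by a core cylinder of radius 19 mm and height 199 mm. The lower flange rests on z = 0 and the three cylinders share a vertical axis.


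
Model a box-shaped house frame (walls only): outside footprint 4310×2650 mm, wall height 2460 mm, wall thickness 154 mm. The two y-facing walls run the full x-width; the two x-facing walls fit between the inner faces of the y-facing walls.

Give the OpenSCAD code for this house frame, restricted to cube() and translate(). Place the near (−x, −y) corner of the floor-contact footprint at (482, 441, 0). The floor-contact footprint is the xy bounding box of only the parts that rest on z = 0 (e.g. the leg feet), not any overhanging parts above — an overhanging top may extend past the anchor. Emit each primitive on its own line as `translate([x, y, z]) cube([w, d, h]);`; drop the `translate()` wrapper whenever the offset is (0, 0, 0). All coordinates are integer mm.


translate([482, 441, 0]) cube([4310, 154, 2460]);
translate([482, 2937, 0]) cube([4310, 154, 2460]);
translate([482, 595, 0]) cube([154, 2342, 2460]);
translate([4638, 595, 0]) cube([154, 2342, 2460]);


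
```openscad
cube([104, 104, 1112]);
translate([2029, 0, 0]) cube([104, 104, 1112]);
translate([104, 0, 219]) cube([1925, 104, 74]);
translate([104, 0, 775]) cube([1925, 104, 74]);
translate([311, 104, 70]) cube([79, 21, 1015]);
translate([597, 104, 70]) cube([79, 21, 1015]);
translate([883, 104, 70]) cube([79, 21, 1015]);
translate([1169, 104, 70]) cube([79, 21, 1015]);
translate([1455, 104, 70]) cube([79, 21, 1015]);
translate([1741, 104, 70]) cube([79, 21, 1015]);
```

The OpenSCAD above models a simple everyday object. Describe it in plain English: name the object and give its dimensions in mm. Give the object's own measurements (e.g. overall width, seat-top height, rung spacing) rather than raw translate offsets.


A fence section. Two 104×104 mm posts, 1112 mm tall, stand on the floor with a clear span of 1925 mm between their inner faces. Two horizontal rails of 104×74 mm section span the gap between the posts with their undersides at z = 219 mm and z = 775 mm, flush with the posts' −y face. 6 pickets, each 79 mm wide, 21 mm thick and 1015 mm tall, are fixed to the +y face of the rails with their bottoms at z = 70 mm, spaced across the span with a 207 mm gap after the −x post and between neighbouring pickets, with 209 mm left before the +x post.


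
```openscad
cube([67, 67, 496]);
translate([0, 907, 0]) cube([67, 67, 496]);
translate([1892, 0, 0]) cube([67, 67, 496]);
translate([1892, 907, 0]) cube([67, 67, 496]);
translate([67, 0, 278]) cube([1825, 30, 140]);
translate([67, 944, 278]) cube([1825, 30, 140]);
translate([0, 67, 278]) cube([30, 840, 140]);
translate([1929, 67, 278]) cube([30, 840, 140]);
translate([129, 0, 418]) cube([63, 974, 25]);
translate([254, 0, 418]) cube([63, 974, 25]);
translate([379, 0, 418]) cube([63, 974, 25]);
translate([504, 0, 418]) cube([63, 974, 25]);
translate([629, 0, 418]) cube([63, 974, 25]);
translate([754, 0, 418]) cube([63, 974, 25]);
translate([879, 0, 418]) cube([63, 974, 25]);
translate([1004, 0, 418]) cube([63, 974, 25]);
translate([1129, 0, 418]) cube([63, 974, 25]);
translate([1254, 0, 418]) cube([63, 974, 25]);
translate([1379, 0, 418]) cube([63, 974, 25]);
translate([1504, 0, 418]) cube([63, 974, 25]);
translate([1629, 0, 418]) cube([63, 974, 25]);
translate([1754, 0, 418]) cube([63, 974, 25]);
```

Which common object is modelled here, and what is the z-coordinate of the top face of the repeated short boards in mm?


A bed frame. The slat-top height is 443 mm.

Four posts, four rails, and a row of slats — a bed frame. Slats sit on the rails at z = 278 + 140 = 418; with slat thickness 25, the top is 443 mm.


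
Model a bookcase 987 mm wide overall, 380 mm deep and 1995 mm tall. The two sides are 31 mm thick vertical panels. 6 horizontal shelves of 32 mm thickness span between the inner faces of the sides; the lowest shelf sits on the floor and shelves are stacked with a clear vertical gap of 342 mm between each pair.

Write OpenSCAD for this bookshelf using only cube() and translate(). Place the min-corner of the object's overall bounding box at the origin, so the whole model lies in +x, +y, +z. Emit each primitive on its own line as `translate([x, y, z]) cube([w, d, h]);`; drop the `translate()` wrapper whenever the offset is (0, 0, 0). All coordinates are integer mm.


cube([31, 380, 1995]);
translate([956, 0, 0]) cube([31, 380, 1995]);
translate([31, 0, 0]) cube([925, 380, 32]);
translate([31, 0, 374]) cube([925, 380, 32]);
translate([31, 0, 748]) cube([925, 380, 32]);
translate([31, 0, 1122]) cube([925, 380, 32]);
translate([31, 0, 1496]) cube([925, 380, 32]);
translate([31, 0, 1870]) cube([925, 380, 32]);


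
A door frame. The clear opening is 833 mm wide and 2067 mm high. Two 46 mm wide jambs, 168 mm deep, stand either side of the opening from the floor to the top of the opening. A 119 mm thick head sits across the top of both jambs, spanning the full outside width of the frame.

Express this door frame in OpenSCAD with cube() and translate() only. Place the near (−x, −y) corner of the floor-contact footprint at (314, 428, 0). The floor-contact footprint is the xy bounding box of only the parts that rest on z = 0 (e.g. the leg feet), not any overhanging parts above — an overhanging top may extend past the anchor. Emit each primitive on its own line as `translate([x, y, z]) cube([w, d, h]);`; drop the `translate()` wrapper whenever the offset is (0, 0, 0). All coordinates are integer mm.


translate([314, 428, 0]) cube([46, 168, 2067]);
translate([1193, 428, 0]) cube([46, 168, 2067]);
translate([314, 428, 2067]) cube([925, 168, 119]);


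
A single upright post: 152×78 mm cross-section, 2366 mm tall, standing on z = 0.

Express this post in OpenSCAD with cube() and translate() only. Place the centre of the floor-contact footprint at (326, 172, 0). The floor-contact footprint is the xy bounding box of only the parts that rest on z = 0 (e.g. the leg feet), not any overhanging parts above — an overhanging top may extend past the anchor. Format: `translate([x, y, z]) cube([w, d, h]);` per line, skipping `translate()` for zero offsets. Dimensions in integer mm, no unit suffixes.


translate([250, 133, 0]) cube([152, 78, 2366]);


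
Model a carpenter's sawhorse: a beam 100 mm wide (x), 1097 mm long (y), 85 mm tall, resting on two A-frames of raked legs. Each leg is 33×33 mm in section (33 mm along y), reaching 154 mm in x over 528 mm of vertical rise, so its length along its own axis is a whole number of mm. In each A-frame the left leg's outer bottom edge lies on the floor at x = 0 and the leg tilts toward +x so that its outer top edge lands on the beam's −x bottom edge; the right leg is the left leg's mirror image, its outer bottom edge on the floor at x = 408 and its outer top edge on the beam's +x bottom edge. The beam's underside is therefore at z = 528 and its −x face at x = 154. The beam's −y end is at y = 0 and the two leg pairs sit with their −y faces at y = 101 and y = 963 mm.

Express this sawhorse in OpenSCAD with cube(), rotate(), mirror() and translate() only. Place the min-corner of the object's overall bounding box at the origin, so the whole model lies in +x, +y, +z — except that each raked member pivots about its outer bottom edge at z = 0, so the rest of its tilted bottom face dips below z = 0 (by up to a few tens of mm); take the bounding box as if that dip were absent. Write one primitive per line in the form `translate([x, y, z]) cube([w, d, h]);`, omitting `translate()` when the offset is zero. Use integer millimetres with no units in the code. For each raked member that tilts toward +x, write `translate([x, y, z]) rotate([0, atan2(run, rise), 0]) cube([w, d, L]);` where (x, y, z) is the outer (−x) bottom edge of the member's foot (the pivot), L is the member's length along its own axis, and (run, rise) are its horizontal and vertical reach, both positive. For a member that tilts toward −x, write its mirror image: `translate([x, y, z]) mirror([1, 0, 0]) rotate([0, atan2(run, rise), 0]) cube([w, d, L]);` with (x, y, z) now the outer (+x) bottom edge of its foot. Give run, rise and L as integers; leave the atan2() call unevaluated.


translate([154, 0, 528]) cube([100, 1097, 85]);
translate([0, 101, 0]) rotate([0, atan2(154, 528), 0]) cube([33, 33, 550]);
translate([408, 101, 0]) mirror([1, 0, 0]) rotate([0, atan2(154, 528), 0]) cube([33, 33, 550]);
translate([0, 963, 0]) rotate([0, atan2(154, 528), 0]) cube([33, 33, 550]);
translate([408, 963, 0]) mirror([1, 0, 0]) rotate([0, atan2(154, 528), 0]) cube([33, 33, 550]);


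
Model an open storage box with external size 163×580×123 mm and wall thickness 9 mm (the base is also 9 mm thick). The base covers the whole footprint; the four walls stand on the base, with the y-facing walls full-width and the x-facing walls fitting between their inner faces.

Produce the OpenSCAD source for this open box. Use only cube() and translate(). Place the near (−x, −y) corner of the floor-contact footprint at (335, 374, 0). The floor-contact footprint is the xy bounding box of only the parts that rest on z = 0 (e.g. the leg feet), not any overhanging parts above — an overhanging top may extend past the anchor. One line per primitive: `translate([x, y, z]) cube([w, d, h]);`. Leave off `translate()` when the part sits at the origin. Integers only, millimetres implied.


translate([335, 374, 0]) cube([163, 580, 9]);
translate([335, 374, 9]) cube([163, 9, 114]);
translate([335, 945, 9]) cube([163, 9, 114]);
translate([335, 383, 9]) cube([9, 562, 114]);
translate([489, 383, 9]) cube([9, 562, 114]);


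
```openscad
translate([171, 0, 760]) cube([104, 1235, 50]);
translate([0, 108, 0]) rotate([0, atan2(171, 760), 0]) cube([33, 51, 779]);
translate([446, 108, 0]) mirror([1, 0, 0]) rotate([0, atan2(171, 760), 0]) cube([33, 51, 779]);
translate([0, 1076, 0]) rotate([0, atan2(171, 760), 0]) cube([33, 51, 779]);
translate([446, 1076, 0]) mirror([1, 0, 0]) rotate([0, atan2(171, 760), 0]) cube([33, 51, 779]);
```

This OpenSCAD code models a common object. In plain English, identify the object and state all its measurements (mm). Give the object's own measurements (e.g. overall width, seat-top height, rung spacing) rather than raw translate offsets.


A sawhorse. A 104×1235×50 mm beam (x, y, z) sits on two A-frame leg pairs. Each pair is two raked legs of 33×51 mm section (51 mm along y) splaying symmetrically in x. Each leg rises 760 mm vertically over 171 mm of horizontal reach and is 779 mm long along its own axis. Every leg's outer bottom edge rests on the floor and its outer top edge meets a bottom edge of the beam — the left legs (tilting toward +x) meet the beam's −x bottom edge, the right legs (their mirror images, tilting toward −x) meet its +x bottom edge — so the leg tops tuck under the beam, the beam's underside is 760 mm above the floor, and the feet are 446 mm apart outside-to-outside with the beam centred between them. The two leg pairs are set in 108 mm from either end of the beam.


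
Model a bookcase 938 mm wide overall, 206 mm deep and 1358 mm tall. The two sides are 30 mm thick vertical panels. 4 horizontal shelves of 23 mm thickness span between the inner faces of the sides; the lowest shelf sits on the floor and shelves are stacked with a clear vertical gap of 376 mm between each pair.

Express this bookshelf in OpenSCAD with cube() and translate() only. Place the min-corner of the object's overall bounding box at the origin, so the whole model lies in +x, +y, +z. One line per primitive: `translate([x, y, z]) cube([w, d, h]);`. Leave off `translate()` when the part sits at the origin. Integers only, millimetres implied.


cube([30, 206, 1358]);
translate([908, 0, 0]) cube([30, 206, 1358]);
translate([30, 0, 0]) cube([878, 206, 23]);
translate([30, 0, 399]) cube([878, 206, 23]);
translate([30, 0, 798]) cube([878, 206, 23]);
translate([30, 0, 1197]) cube([878, 206, 23]);


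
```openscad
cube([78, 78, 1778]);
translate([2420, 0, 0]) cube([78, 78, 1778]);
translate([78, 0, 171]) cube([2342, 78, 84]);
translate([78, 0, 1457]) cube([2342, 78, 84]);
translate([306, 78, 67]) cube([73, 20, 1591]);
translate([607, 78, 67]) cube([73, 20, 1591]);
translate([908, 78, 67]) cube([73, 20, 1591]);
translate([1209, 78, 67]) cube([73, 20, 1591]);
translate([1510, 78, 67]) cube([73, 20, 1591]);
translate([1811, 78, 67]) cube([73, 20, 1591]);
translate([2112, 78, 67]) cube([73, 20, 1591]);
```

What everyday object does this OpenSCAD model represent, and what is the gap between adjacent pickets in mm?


A fence section. The picket gap is 228 mm.

Two posts, two rails, 7 pickets — a fence section. Span 2342 mm holds 7 pickets of 73 mm with 8 equal gaps: ⌊(2342 − 7·73) / 8⌋ = 228 mm.


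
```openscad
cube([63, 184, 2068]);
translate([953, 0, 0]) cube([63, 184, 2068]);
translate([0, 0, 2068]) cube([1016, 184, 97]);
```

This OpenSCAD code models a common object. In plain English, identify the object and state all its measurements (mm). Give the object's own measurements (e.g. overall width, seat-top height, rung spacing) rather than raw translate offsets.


A door frame. The clear opening is 890 mm wide and 2068 mm high. Two 63 mm wide jambs, 184 mm deep, stand either side of the opening from the floor to the top of the opening. A 97 mm thick head sits across the top of both jambs, spanning the full outside width of the frame.


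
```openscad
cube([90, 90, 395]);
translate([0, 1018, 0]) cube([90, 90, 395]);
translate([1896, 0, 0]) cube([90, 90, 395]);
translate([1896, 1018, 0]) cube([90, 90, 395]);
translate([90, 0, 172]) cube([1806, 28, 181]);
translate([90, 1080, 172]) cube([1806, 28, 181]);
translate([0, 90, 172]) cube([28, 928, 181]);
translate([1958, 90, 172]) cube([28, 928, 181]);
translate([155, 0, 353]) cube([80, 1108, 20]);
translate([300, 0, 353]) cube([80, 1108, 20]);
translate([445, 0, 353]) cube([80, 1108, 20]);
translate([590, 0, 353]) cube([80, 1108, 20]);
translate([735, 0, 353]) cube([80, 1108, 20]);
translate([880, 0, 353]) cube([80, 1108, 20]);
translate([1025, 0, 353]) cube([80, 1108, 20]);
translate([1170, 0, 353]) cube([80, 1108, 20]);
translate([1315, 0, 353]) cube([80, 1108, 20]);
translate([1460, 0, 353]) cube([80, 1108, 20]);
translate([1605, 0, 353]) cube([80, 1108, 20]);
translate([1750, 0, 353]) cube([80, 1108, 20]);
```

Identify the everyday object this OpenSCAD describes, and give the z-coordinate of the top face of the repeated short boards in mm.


A bed frame. The slat-top height is 373 mm.

Four posts, four rails, and a row of slats — a bed frame. Slats sit on the rails at z = 172 + 181 = 353; with slat thickness 20, the top is 373 mm.


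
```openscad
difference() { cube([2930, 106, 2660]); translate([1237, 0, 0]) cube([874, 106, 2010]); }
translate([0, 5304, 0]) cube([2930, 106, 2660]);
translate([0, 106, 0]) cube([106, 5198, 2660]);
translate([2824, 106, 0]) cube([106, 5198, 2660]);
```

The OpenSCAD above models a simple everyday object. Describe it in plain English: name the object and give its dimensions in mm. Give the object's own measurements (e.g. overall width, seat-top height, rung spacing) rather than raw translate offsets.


A single room: four walls, each 2660 mm tall and 106 mm thick, enclosing an outside footprint 2930×5410 mm (x × y), no floor or roof. The front and back walls (−y and +y sides) run the full x-width; the side walls fit between their inner faces. A door opening 874 mm wide and 2010 mm tall is cut through the front wall from the floor up, its −x edge 1237 mm from the wall's −x end.


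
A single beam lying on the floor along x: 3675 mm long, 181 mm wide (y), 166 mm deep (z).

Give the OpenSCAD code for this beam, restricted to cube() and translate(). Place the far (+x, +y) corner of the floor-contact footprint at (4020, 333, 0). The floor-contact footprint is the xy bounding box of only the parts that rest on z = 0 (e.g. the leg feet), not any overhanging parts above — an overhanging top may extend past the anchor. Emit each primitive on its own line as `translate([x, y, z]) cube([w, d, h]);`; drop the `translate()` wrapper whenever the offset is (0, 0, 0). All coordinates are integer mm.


translate([345, 152, 0]) cube([3675, 181, 166]);


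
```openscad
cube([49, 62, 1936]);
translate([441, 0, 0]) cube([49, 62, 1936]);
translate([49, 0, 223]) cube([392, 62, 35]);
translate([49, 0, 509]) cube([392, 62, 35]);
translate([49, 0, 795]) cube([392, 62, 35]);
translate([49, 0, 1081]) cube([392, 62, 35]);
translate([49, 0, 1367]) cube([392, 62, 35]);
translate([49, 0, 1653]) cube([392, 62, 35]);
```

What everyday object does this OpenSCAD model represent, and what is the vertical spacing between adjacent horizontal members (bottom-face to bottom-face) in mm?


A ladder. The rung spacing is 286 mm.

Two tall 49×62 posts with 6 short bars between them — a ladder. Adjacent rungs sit at z = 223 and z = 509, so the spacing is 509 − 223 = 286 mm.


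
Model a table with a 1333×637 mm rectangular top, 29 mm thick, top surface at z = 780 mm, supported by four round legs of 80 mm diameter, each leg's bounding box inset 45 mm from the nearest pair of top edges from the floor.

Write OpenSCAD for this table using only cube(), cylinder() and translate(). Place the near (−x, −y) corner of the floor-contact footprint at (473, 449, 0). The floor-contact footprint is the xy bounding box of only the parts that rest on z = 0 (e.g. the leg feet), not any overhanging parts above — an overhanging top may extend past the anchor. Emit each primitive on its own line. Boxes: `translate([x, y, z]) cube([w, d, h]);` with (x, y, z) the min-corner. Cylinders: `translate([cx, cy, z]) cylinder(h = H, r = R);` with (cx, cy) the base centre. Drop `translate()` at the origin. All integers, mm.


translate([428, 404, 751]) cube([1333, 637, 29]);
translate([513, 489, 0]) cylinder(h = 751, r = 40);
translate([1676, 489, 0]) cylinder(h = 751, r = 40);
translate([513, 956, 0]) cylinder(h = 751, r = 40);
translate([1676, 956, 0]) cylinder(h = 751, r = 40);


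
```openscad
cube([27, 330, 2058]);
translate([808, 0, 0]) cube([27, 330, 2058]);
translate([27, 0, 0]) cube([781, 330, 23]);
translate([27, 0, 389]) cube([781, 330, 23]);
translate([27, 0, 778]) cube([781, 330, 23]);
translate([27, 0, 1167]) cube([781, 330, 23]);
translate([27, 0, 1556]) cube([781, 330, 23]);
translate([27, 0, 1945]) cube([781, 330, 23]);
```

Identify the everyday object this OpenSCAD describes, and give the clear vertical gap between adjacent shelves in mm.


A bookshelf. The clear shelf gap is 366 mm.

Two tall side panels with 6 horizontal boards between them — a bookshelf. The first two shelf undersides are at z = 0 and z = 389; with shelf thickness 23, the clear gap is 389 − 0 − 23 = 366 mm.


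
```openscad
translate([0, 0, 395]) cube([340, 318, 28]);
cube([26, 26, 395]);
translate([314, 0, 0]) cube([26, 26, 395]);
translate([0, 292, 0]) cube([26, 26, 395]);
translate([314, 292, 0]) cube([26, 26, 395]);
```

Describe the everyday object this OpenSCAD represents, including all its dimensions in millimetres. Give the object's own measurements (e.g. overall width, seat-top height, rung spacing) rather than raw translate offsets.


A four-legged stool. The seat is a 340×318×28 mm slab whose top surface is at z = 423 mm; four square legs, each 26×26 mm in cross-section, run from the floor (z = 0) to the underside of the seat, each flush with a corner of the seat.


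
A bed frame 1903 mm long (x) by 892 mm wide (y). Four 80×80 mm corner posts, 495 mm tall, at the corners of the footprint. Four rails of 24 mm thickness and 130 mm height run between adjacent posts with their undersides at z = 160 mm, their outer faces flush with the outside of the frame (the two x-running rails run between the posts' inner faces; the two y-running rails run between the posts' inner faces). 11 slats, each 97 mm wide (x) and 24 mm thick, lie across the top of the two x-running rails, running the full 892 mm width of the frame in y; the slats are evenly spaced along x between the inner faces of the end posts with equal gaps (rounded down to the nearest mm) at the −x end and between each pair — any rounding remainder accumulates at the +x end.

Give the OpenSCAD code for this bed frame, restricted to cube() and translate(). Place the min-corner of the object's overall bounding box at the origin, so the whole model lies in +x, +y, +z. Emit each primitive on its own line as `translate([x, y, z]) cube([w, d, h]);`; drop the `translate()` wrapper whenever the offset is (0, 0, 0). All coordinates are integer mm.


// slat z = rail_z + rail_h = 160 + 130 = 290
// slat gap = ⌊(1743 − 11·97) / 12⌋ = 56
cube([80, 80, 495]);
translate([0, 812, 0]) cube([80, 80, 495]);
translate([1823, 0, 0]) cube([80, 80, 495]);
translate([1823, 812, 0]) cube([80, 80, 495]);
translate([80, 0, 160]) cube([1743, 24, 130]);
translate([80, 868, 160]) cube([1743, 24, 130]);
translate([0, 80, 160]) cube([24, 732, 130]);
translate([1879, 80, 160]) cube([24, 732, 130]);
translate([136, 0, 290]) cube([97, 892, 24]);
translate([289, 0, 290]) cube([97, 892, 24]);
translate([442, 0, 290]) cube([97, 892, 24]);
translate([595, 0, 290]) cube([97, 892, 24]);
translate([748, 0, 290]) cube([97, 892, 24]);
translate([901, 0, 290]) cube([97, 892, 24]);
translate([1054, 0, 290]) cube([97, 892, 24]);
translate([1207, 0, 290]) cube([97, 892, 24]);
translate([1360, 0, 290]) cube([97, 892, 24]);
translate([1513, 0, 290]) cube([97, 892, 24]);
translate([1666, 0, 290]) cube([97, 892, 24]);


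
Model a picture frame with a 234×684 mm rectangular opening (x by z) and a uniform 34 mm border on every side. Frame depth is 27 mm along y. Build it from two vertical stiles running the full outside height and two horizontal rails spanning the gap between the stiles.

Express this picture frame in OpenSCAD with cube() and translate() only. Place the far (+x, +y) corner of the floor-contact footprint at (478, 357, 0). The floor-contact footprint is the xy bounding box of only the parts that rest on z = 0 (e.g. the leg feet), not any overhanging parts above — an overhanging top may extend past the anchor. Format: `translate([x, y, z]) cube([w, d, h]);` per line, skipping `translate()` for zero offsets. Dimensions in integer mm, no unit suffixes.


translate([176, 330, 0]) cube([34, 27, 752]);
translate([444, 330, 0]) cube([34, 27, 752]);
translate([210, 330, 0]) cube([234, 27, 34]);
translate([210, 330, 718]) cube([234, 27, 34]);


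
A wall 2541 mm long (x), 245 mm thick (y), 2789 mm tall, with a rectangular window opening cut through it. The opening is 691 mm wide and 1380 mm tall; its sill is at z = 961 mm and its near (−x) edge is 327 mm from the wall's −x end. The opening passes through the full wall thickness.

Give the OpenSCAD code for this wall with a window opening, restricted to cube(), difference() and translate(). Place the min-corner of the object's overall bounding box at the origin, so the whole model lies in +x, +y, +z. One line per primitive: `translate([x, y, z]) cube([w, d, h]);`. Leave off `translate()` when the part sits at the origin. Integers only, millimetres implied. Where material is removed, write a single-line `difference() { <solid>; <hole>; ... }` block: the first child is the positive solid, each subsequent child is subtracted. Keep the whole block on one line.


difference() { cube([2541, 245, 2789]); translate([327, 0, 961]) cube([691, 245, 1380]); }


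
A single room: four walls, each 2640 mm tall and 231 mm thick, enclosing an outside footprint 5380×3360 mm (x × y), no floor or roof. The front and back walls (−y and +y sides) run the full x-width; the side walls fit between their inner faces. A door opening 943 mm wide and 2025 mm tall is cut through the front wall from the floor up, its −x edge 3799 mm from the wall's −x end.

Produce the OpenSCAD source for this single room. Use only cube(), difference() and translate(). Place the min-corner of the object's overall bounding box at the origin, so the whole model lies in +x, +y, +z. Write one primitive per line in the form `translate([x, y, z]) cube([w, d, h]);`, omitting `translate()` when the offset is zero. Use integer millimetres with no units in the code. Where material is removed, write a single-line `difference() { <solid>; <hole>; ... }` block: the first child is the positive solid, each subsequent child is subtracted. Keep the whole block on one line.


difference() { cube([5380, 231, 2640]); translate([3799, 0, 0]) cube([943, 231, 2025]); }
translate([0, 3129, 0]) cube([5380, 231, 2640]);
translate([0, 231, 0]) cube([231, 2898, 2640]);
translate([5149, 231, 0]) cube([231, 2898, 2640]);


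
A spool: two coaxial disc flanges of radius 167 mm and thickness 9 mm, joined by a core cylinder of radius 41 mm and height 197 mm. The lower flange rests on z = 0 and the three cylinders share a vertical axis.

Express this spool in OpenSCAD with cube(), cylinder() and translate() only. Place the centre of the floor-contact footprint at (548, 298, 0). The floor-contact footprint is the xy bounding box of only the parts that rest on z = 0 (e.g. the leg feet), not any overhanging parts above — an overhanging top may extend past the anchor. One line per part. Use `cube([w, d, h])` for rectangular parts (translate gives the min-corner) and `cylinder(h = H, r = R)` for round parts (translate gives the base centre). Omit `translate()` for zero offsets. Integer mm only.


translate([548, 298, 0]) cylinder(h = 9, r = 167);
translate([548, 298, 9]) cylinder(h = 197, r = 41);
translate([548, 298, 206]) cylinder(h = 9, r = 167);


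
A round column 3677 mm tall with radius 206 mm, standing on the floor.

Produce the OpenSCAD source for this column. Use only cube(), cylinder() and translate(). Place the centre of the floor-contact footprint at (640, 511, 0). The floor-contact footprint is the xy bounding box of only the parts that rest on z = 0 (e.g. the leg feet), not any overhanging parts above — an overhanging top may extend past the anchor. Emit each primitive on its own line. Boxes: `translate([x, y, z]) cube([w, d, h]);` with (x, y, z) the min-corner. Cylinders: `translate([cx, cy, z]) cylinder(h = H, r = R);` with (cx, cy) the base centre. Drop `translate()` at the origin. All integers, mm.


translate([640, 511, 0]) cylinder(h = 3677, r = 206);


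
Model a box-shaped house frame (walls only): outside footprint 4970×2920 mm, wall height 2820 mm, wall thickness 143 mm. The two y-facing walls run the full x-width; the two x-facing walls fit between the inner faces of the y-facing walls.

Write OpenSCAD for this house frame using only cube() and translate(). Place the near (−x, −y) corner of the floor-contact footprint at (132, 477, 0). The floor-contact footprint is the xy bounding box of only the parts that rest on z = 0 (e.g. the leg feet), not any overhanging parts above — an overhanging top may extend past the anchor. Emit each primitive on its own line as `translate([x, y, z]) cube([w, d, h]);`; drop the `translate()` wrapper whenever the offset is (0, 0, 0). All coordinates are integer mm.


translate([132, 477, 0]) cube([4970, 143, 2820]);
translate([132, 3254, 0]) cube([4970, 143, 2820]);
translate([132, 620, 0]) cube([143, 2634, 2820]);
translate([4959, 620, 0]) cube([143, 2634, 2820]);


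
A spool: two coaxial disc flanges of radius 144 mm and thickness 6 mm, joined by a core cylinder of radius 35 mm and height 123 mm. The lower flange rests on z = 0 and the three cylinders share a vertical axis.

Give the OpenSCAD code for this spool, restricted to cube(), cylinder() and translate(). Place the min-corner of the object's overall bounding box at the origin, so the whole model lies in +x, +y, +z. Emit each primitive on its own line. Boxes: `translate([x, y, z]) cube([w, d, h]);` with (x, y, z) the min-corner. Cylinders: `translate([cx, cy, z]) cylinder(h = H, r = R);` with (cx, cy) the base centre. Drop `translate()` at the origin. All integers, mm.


translate([144, 144, 0]) cylinder(h = 6, r = 144);
translate([144, 144, 6]) cylinder(h = 123, r = 35);
translate([144, 144, 129]) cylinder(h = 6, r = 144);


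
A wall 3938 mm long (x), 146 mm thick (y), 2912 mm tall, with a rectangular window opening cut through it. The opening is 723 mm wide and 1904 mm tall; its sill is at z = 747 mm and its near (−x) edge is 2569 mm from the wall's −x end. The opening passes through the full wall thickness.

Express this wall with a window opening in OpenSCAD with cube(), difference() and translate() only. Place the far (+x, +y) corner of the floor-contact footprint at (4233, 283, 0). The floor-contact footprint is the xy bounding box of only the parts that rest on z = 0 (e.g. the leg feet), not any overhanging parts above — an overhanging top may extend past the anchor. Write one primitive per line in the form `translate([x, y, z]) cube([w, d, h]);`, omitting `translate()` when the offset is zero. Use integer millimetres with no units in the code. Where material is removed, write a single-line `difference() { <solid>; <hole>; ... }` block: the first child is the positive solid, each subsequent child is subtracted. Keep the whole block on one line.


difference() { translate([295, 137, 0]) cube([3938, 146, 2912]); translate([2864, 137, 747]) cube([723, 146, 1904]); }


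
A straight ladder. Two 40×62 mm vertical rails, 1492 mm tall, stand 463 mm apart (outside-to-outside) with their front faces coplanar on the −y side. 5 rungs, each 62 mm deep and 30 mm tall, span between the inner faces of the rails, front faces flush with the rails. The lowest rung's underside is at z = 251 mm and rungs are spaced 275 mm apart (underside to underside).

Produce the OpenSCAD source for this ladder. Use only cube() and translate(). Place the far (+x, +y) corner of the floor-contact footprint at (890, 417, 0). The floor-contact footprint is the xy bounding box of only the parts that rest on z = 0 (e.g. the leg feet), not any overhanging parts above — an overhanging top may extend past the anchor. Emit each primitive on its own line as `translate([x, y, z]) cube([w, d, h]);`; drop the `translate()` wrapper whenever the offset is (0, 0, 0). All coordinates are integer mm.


translate([427, 355, 0]) cube([40, 62, 1492]);
translate([850, 355, 0]) cube([40, 62, 1492]);
translate([467, 355, 251]) cube([383, 62, 30]);
translate([467, 355, 526]) cube([383, 62, 30]);
translate([467, 355, 801]) cube([383, 62, 30]);
translate([467, 355, 1076]) cube([383, 62, 30]);
translate([467, 355, 1351]) cube([383, 62, 30]);


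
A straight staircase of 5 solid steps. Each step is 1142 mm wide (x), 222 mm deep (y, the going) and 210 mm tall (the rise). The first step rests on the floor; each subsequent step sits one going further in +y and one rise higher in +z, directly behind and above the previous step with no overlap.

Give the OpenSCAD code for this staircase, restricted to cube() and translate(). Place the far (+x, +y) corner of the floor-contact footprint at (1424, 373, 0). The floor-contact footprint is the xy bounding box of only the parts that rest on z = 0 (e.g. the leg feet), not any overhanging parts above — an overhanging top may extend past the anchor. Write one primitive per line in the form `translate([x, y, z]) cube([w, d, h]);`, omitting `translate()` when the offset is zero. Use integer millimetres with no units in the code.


translate([282, 151, 0]) cube([1142, 222, 210]);
translate([282, 373, 210]) cube([1142, 222, 210]);
translate([282, 595, 420]) cube([1142, 222, 210]);
translate([282, 817, 630]) cube([1142, 222, 210]);
translate([282, 1039, 840]) cube([1142, 222, 210]);


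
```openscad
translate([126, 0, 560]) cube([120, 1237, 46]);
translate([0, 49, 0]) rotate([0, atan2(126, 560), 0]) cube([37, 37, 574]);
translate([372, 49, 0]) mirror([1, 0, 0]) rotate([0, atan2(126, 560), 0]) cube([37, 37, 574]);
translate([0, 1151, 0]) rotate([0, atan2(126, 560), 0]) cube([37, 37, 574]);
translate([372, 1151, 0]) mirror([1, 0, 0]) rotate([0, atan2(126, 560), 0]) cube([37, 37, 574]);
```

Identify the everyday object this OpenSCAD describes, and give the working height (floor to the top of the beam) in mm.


A sawhorse. The overall height is 606 mm.

A beam across two mirrored pairs of raked legs — a sawhorse. The beam's underside is at z = 560 (matching the legs' vertical rise in atan2(126, 560)) and the beam is 46 mm tall, so its top is at 560 + 46 = 606 mm. The raked legs top out at the beam's underside, so that is the highest point.
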